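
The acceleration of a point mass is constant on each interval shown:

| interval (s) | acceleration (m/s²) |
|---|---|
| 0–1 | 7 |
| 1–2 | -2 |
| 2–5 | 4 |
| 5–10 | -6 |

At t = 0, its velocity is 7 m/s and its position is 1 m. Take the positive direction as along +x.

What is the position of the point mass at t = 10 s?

On each constant-a segment, Δv = aΔt and Δx = v₀Δt + ½aΔt²; chain segment to segment.
0–1 s: v starts 7 m/s; Δx = 7·1 + ½·7·1² = 10.5 m; v ends 14 m/s.
1–2 s: v starts 14 m/s; Δx = 14·1 + ½·-2·1² = 13 m; v ends 12 m/s.
2–5 s: v starts 12 m/s; Δx = 12·3 + ½·4·3² = 54 m; v ends 24 m/s.
5–10 s: v starts 24 m/s; Δx = 24·5 + ½·-6·5² = 45 m; v ends -6 m/s.
x(10) = 1 + Σ Δx = 123.5 m.

123.5 m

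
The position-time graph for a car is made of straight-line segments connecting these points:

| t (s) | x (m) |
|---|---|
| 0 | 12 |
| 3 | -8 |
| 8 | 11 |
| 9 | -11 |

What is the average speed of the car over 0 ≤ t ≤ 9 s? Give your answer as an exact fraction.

Average speed = (total path length)/(elapsed time); on a piecewise-linear x-t graph the path length is Σ|Δx|.
0–3 s: |Δx| = |-8 − 12| = 20 m
3–8 s: |Δx| = |11 − -8| = 19 m
8–9 s: |Δx| = |-11 − 11| = 22 m
Total path = 61 m; average speed = 61/9 = 61/9 m/s.

61/9 m/s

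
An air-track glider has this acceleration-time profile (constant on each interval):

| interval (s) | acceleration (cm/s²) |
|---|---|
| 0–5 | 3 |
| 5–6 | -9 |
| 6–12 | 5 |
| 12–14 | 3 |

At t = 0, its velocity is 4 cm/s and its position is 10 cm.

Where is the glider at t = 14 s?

On each constant-a segment, Δv = aΔt and Δx = v₀Δt + ½aΔt²; chain segment to segment.
0–5 s: v starts 4 cm/s; Δx = 4·5 + ½·3·5² = 57.5 cm; v ends 19 cm/s.
5–6 s: v starts 19 cm/s; Δx = 19·1 + ½·-9·1² = 14.5 cm; v ends 10 cm/s.
6–12 s: v starts 10 cm/s; Δx = 10·6 + ½·5·6² = 150 cm; v ends 40 cm/s.
12–14 s: v starts 40 cm/s; Δx = 40·2 + ½·3·2² = 86 cm; v ends 46 cm/s.
x(14) = 10 + Σ Δx = 318 cm.

318 cm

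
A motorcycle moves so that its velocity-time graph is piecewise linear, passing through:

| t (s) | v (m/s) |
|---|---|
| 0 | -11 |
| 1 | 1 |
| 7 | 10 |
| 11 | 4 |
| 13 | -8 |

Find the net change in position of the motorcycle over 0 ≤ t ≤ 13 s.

52 m

Displacement is the signed area under the v-t curve.
0–1 s: ½(-11 + 1)(1) = -5 m
1–7 s: ½(1 + 10)(6) = 33 m
7–11 s: ½(10 + 4)(4) = 28 m
11–13 s: ½(4 + -8)(2) = -4 m
Net displacement = 52 m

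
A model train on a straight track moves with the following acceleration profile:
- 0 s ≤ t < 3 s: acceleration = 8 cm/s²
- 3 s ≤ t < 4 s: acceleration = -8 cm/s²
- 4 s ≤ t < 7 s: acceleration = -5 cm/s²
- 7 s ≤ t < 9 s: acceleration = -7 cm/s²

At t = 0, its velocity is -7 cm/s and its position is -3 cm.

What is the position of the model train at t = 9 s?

3.5 cm

On each constant-a segment, Δv = aΔt and Δx = v₀Δt + ½aΔt²; chain segment to segment.
0–3 s: v starts -7 cm/s; Δx = -7·3 + ½·8·3² = 15 cm; v ends 17 cm/s.
3–4 s: v starts 17 cm/s; Δx = 17·1 + ½·-8·1² = 13 cm; v ends 9 cm/s.
4–7 s: v starts 9 cm/s; Δx = 9·3 + ½·-5·3² = 4.5 cm; v ends -6 cm/s.
7–9 s: v starts -6 cm/s; Δx = -6·2 + ½·-7·2² = -26 cm; v ends -20 cm/s.
x(9) = -3 + Σ Δx = 3.5 cm.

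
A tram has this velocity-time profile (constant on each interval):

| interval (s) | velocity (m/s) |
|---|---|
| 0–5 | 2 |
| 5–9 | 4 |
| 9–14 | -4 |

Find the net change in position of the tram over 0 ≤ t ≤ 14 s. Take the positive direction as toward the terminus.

6 m

Displacement is the signed area under the v-t curve.
0–5 s: 2 × 5 = 10 m
5–9 s: 4 × 4 = 16 m
9–14 s: -4 × 5 = -20 m
Net displacement = 6 m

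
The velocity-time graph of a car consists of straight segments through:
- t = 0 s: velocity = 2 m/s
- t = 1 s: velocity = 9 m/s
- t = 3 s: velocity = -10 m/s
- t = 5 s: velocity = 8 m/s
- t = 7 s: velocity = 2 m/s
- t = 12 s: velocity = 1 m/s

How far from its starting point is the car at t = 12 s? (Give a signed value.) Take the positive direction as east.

Displacement is the signed area under the v-t curve.
0–1 s: ½(2 + 9)(1) = 5.5 m
1–3 s: ½(9 + -10)(2) = -1 m
3–5 s: ½(-10 + 8)(2) = -2 m
5–7 s: ½(8 + 2)(2) = 10 m
7–12 s: ½(2 + 1)(5) = 7.5 m
Net displacement = 20 m

20 m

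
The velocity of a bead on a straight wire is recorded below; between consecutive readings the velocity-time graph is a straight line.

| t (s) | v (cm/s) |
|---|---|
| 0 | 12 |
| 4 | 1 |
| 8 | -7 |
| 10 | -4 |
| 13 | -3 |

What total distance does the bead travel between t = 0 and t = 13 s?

60 cm

Distance (not displacement) is the total path length: add the absolute areas under v-t.
0–4 s: |½(12 + 1)(4)| = 26 cm
4–8 s: v = 0 at t = 4.5 s; triangle areas 0.25 + 12.25 = 12.5 cm
8–10 s: |½(-7 + -4)(2)| = 11 cm
10–13 s: |½(-4 + -3)(3)| = 10.5 cm
Total distance = 60 cm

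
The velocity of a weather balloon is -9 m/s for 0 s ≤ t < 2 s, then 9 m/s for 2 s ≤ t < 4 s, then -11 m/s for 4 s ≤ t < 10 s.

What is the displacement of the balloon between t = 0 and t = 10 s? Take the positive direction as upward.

-66 m

Net displacement equals the area under the velocity-time graph (areas below the axis count negative).
0–2 s: -9 × 2 = -18 m
2–4 s: 9 × 2 = 18 m
4–10 s: -11 × 6 = -66 m
Net displacement = -66 m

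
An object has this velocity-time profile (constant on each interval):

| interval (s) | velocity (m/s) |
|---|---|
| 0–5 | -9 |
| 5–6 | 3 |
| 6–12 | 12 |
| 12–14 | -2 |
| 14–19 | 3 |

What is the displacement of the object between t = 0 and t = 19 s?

41 m

Net displacement equals the area under the velocity-time graph (areas below the axis count negative).
0–5 s: -9 × 5 = -45 m
5–6 s: 3 × 1 = 3 m
6–12 s: 12 × 6 = 72 m
12–14 s: -2 × 2 = -4 m
14–19 s: 3 × 5 = 15 m
Net displacement = 41 m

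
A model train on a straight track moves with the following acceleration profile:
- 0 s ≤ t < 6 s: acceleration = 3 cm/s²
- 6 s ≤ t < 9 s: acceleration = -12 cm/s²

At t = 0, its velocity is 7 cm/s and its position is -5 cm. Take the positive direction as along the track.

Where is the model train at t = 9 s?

On each constant-a segment, Δv = aΔt and Δx = v₀Δt + ½aΔt²; chain segment to segment.
0–6 s: v starts 7 cm/s; Δx = 7·6 + ½·3·6² = 96 cm; v ends 25 cm/s.
6–9 s: v starts 25 cm/s; Δx = 25·3 + ½·-12·3² = 21 cm; v ends -11 cm/s.
x(9) = -5 + Σ Δx = 112 cm.

112 cm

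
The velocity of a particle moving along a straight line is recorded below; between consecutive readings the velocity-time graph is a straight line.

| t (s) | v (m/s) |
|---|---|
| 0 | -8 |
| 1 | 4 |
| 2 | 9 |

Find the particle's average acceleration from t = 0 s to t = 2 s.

Average acceleration = Δv/Δt = (9 − -8)/(2 − 0) = 8.5 m/s².

8.5 m/s²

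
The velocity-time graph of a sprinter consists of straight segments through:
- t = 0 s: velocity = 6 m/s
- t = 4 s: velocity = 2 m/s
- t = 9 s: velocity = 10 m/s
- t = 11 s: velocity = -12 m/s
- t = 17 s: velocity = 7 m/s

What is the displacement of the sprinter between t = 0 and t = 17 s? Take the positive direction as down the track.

Net displacement equals the area under the velocity-time graph (areas below the axis count negative).
0–4 s: ½(6 + 2)(4) = 16 m
4–9 s: ½(2 + 10)(5) = 30 m
9–11 s: ½(10 + -12)(2) = -2 m
11–17 s: ½(-12 + 7)(6) = -15 m
Net displacement = 29 m

29 m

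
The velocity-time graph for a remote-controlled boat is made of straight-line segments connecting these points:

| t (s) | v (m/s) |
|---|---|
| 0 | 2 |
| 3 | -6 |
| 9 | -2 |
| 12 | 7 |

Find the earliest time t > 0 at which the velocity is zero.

v changes sign on 0–3 s (from 2 to -6); the graph is linear there, so v = 0 at t = 0 + (-2)·(3 − 0)/(-6 − 2) = 0.75 s.

t = 0.75 s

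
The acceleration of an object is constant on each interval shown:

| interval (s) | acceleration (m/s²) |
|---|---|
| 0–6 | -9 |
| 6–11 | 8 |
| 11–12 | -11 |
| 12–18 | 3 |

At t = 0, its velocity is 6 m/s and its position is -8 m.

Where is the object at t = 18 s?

-347.5 m

On each constant-a segment, Δv = aΔt and Δx = v₀Δt + ½aΔt²; chain segment to segment.
0–6 s: v starts 6 m/s; Δx = 6·6 + ½·-9·6² = -126 m; v ends -48 m/s.
6–11 s: v starts -48 m/s; Δx = -48·5 + ½·8·5² = -140 m; v ends -8 m/s.
11–12 s: v starts -8 m/s; Δx = -8·1 + ½·-11·1² = -13.5 m; v ends -19 m/s.
12–18 s: v starts -19 m/s; Δx = -19·6 + ½·3·6² = -60 m; v ends -1 m/s.
x(18) = -8 + Σ Δx = -347.5 m.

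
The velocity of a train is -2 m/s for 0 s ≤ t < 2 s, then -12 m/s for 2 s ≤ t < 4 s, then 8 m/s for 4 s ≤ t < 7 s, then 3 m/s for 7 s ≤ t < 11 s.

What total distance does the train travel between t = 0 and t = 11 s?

64 m

Distance (not displacement) is the total path length: add the absolute areas under v-t.
0–2 s: |-2| × 2 = 4 m
2–4 s: |-12| × 2 = 24 m
4–7 s: |8| × 3 = 24 m
7–11 s: |3| × 4 = 12 m
Total distance = 64 m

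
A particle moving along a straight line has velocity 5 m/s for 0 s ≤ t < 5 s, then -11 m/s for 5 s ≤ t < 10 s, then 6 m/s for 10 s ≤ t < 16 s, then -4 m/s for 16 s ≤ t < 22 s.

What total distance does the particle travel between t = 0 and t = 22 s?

Total distance travelled is ∫|v| dt — sum the magnitudes of each area piece.
0–5 s: |5| × 5 = 25 m
5–10 s: |-11| × 5 = 55 m
10–16 s: |6| × 6 = 36 m
16–22 s: |-4| × 6 = 24 m
Total distance = 140 m

140 m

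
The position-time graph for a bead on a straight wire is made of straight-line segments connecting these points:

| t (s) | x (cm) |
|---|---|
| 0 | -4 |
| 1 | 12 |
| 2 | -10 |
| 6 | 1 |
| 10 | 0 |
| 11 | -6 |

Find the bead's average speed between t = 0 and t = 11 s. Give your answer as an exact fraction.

56/11 cm/s

Average speed = (total path length)/(elapsed time); on a piecewise-linear x-t graph the path length is Σ|Δx|.
0–1 s: |Δx| = |12 − -4| = 16 cm
1–2 s: |Δx| = |-10 − 12| = 22 cm
2–6 s: |Δx| = |1 − -10| = 11 cm
6–10 s: |Δx| = |0 − 1| = 1 cm
10–11 s: |Δx| = |-6 − 0| = 6 cm
Total path = 56 cm; average speed = 56/11 = 56/11 cm/s.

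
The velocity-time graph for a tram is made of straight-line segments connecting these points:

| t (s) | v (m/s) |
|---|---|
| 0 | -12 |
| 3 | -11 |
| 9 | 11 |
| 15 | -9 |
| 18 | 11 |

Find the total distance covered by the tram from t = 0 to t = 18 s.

112.95 m

Total distance travelled is ∫|v| dt — sum the magnitudes of each area piece.
0–3 s: |½(-12 + -11)(3)| = 34.5 m
3–9 s: v = 0 at t = 6 s; triangle areas 16.5 + 16.5 = 33 m
9–15 s: v = 0 at t = 12.3 s; triangle areas 18.15 + 12.15 = 30.3 m
15–18 s: v = 0 at t = 16.35 s; triangle areas 6.075 + 9.075 = 15.15 m
Total distance = 112.95 m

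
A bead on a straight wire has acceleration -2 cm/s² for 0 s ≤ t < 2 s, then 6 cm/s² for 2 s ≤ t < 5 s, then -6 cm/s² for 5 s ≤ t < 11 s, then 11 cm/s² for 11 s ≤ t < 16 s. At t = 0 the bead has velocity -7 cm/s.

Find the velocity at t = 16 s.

Δv equals the area under the a-t graph; then v = v₀ + Δv.
0–2 s: -2 × 2 = -4 cm/s
2–5 s: 6 × 3 = 18 cm/s
5–11 s: -6 × 6 = -36 cm/s
11–16 s: 11 × 5 = 55 cm/s
Δv = 33 cm/s, so v(16) = -7 + (33) = 26 cm/s.

26 cm/s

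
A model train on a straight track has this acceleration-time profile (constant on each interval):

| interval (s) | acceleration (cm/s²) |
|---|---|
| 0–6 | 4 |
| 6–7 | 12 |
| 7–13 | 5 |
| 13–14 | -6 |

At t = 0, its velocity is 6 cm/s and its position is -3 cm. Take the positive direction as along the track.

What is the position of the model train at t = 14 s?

On each constant-a segment, Δv = aΔt and Δx = v₀Δt + ½aΔt²; chain segment to segment.
0–6 s: v starts 6 cm/s; Δx = 6·6 + ½·4·6² = 108 cm; v ends 30 cm/s.
6–7 s: v starts 30 cm/s; Δx = 30·1 + ½·12·1² = 36 cm; v ends 42 cm/s.
7–13 s: v starts 42 cm/s; Δx = 42·6 + ½·5·6² = 342 cm; v ends 72 cm/s.
13–14 s: v starts 72 cm/s; Δx = 72·1 + ½·-6·1² = 69 cm; v ends 66 cm/s.
x(14) = -3 + Σ Δx = 552 cm.

552 cm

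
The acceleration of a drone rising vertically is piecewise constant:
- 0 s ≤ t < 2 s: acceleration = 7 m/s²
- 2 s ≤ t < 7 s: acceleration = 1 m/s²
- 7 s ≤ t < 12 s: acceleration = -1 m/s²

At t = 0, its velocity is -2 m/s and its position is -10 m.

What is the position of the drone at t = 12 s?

On each constant-a segment, Δv = aΔt and Δx = v₀Δt + ½aΔt²; chain segment to segment.
0–2 s: v starts -2 m/s; Δx = -2·2 + ½·7·2² = 10 m; v ends 12 m/s.
2–7 s: v starts 12 m/s; Δx = 12·5 + ½·1·5² = 72.5 m; v ends 17 m/s.
7–12 s: v starts 17 m/s; Δx = 17·5 + ½·-1·5² = 72.5 m; v ends 12 m/s.
x(12) = -10 + Σ Δx = 145 m.

145 m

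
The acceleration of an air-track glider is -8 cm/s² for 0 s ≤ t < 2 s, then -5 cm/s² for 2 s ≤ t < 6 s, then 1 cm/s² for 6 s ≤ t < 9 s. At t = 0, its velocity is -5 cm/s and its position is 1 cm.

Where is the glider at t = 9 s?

On each constant-a segment, Δv = aΔt and Δx = v₀Δt + ½aΔt²; chain segment to segment.
0–2 s: v starts -5 cm/s; Δx = -5·2 + ½·-8·2² = -26 cm; v ends -21 cm/s.
2–6 s: v starts -21 cm/s; Δx = -21·4 + ½·-5·4² = -124 cm; v ends -41 cm/s.
6–9 s: v starts -41 cm/s; Δx = -41·3 + ½·1·3² = -118.5 cm; v ends -38 cm/s.
x(9) = 1 + Σ Δx = -267.5 cm.

-267.5 cm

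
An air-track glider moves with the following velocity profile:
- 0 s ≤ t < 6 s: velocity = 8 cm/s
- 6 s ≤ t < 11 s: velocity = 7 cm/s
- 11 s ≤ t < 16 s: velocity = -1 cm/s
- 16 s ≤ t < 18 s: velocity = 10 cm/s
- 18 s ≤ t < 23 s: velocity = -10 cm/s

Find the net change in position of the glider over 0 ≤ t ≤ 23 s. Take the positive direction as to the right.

Displacement is the signed area under the v-t curve.
0–6 s: 8 × 6 = 48 cm
6–11 s: 7 × 5 = 35 cm
11–16 s: -1 × 5 = -5 cm
16–18 s: 10 × 2 = 20 cm
18–23 s: -10 × 5 = -50 cm
Net displacement = 48 cm

48 cm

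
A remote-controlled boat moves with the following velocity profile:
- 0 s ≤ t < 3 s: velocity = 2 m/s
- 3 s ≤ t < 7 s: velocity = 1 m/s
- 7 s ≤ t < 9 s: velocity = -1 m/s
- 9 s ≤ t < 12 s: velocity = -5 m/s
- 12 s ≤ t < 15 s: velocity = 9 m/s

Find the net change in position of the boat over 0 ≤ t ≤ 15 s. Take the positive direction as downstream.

Net displacement equals the area under the velocity-time graph (areas below the axis count negative).
0–3 s: 2 × 3 = 6 m
3–7 s: 1 × 4 = 4 m
7–9 s: -1 × 2 = -2 m
9–12 s: -5 × 3 = -15 m
12–15 s: 9 × 3 = 27 m
Net displacement = 20 m

20 m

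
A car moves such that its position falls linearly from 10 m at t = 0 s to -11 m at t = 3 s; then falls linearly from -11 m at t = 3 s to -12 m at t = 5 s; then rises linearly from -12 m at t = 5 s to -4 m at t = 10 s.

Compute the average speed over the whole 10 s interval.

Average speed = (total path length)/(elapsed time); on a piecewise-linear x-t graph the path length is Σ|Δx|.
0–3 s: |Δx| = |-11 − 10| = 21 m
3–5 s: |Δx| = |-12 − -11| = 1 m
5–10 s: |Δx| = |-4 − -12| = 8 m
Total path = 30 m; average speed = 30/10 = 3 m/s.

3 m/s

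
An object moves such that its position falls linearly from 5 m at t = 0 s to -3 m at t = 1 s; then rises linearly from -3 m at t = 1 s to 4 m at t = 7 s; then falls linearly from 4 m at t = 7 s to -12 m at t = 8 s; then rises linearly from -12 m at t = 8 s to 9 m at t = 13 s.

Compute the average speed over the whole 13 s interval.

4 m/s

Average speed = (total path length)/(elapsed time); on a piecewise-linear x-t graph the path length is Σ|Δx|.
0–1 s: |Δx| = |-3 − 5| = 8 m
1–7 s: |Δx| = |4 − -3| = 7 m
7–8 s: |Δx| = |-12 − 4| = 16 m
8–13 s: |Δx| = |9 − -12| = 21 m
Total path = 52 m; average speed = 52/13 = 4 m/s.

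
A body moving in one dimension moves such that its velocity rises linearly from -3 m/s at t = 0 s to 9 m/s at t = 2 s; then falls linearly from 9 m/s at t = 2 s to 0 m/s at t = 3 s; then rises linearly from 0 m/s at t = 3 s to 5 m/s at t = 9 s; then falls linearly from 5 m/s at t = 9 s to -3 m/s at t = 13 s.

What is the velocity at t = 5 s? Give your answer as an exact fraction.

5/3 m/s

On 3–9 s the graph is linear from 0 to 5 m/s: v(5) = 0 + (5 − 0)·(5 − 3)/(9 − 3) = 5/3 m/s.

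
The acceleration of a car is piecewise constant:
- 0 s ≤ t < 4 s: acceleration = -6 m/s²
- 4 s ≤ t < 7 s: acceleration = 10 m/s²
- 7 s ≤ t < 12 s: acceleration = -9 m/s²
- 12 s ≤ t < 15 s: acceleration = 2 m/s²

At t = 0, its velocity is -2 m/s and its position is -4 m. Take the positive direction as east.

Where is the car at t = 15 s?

On each constant-a segment, Δv = aΔt and Δx = v₀Δt + ½aΔt²; chain segment to segment.
0–4 s: v starts -2 m/s; Δx = -2·4 + ½·-6·4² = -56 m; v ends -26 m/s.
4–7 s: v starts -26 m/s; Δx = -26·3 + ½·10·3² = -33 m; v ends 4 m/s.
7–12 s: v starts 4 m/s; Δx = 4·5 + ½·-9·5² = -92.5 m; v ends -41 m/s.
12–15 s: v starts -41 m/s; Δx = -41·3 + ½·2·3² = -114 m; v ends -35 m/s.
x(15) = -4 + Σ Δx = -299.5 m.

-299.5 m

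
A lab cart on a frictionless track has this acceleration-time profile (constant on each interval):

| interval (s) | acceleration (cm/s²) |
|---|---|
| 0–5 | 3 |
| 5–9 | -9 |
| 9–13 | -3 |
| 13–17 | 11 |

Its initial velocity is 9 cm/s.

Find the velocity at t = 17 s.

Δv equals the area under the a-t graph; then v = v₀ + Δv.
0–5 s: 3 × 5 = 15 cm/s
5–9 s: -9 × 4 = -36 cm/s
9–13 s: -3 × 4 = -12 cm/s
13–17 s: 11 × 4 = 44 cm/s
Δv = 11 cm/s, so v(17) = 9 + (11) = 20 cm/s.

20 cm/s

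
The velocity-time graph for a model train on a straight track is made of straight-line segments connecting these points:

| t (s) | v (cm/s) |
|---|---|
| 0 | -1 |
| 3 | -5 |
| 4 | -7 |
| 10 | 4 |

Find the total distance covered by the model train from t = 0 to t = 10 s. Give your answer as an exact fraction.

360/11 cm

Total distance travelled is ∫|v| dt — sum the magnitudes of each area piece.
0–3 s: |½(-1 + -5)(3)| = 9 cm
3–4 s: |½(-5 + -7)(1)| = 6 cm
4–10 s: v = 0 at t = 86/11 s; triangle areas 147/11 + 48/11 = 195/11 cm
Total distance = 360/11 cm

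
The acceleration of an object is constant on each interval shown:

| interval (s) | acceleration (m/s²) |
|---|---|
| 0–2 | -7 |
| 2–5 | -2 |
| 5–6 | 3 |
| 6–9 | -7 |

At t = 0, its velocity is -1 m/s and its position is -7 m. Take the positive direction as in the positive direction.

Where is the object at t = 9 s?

-182 m

On each constant-a segment, Δv = aΔt and Δx = v₀Δt + ½aΔt²; chain segment to segment.
0–2 s: v starts -1 m/s; Δx = -1·2 + ½·-7·2² = -16 m; v ends -15 m/s.
2–5 s: v starts -15 m/s; Δx = -15·3 + ½·-2·3² = -54 m; v ends -21 m/s.
5–6 s: v starts -21 m/s; Δx = -21·1 + ½·3·1² = -19.5 m; v ends -18 m/s.
6–9 s: v starts -18 m/s; Δx = -18·3 + ½·-7·3² = -85.5 m; v ends -39 m/s.
x(9) = -7 + Σ Δx = -182 m.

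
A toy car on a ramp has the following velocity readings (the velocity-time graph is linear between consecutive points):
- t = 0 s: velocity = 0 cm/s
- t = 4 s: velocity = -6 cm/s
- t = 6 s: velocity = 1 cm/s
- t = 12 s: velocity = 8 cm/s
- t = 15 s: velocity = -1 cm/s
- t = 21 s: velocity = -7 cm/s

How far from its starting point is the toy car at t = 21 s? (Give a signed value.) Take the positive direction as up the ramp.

Displacement is the signed area under the v-t curve.
0–4 s: ½(0 + -6)(4) = -12 cm
4–6 s: ½(-6 + 1)(2) = -5 cm
6–12 s: ½(1 + 8)(6) = 27 cm
12–15 s: ½(8 + -1)(3) = 10.5 cm
15–21 s: ½(-1 + -7)(6) = -24 cm
Net displacement = -3.5 cm

-3.5 cm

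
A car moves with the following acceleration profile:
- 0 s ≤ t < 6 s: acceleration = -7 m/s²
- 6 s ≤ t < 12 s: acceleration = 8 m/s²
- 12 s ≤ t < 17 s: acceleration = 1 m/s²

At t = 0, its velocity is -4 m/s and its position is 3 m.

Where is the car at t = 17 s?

-256.5 m

On each constant-a segment, Δv = aΔt and Δx = v₀Δt + ½aΔt²; chain segment to segment.
0–6 s: v starts -4 m/s; Δx = -4·6 + ½·-7·6² = -150 m; v ends -46 m/s.
6–12 s: v starts -46 m/s; Δx = -46·6 + ½·8·6² = -132 m; v ends 2 m/s.
12–17 s: v starts 2 m/s; Δx = 2·5 + ½·1·5² = 22.5 m; v ends 7 m/s.
x(17) = 3 + Σ Δx = -256.5 m.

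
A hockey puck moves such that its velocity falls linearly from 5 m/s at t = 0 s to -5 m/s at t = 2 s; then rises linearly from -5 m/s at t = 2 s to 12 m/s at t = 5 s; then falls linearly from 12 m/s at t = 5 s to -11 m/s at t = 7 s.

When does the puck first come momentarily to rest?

v changes sign on 0–2 s (from 5 to -5); the graph is linear there, so v = 0 at t = 0 + (-5)·(2 − 0)/(-5 − 5) = 1 s.

t = 1 s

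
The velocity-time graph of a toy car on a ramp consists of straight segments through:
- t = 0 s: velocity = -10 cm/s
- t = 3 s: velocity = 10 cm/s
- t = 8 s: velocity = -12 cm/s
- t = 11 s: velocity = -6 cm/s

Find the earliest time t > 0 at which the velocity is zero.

v changes sign on 0–3 s (from -10 to 10); the graph is linear there, so v = 0 at t = 0 + (10)·(3 − 0)/(10 − -10) = 1.5 s.

t = 1.5 s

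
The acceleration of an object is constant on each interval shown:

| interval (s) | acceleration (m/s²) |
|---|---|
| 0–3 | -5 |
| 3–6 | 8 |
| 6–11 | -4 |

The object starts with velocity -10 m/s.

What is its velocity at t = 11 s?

-21 m/s

Δv equals the area under the a-t graph; then v = v₀ + Δv.
0–3 s: -5 × 3 = -15 m/s
3–6 s: 8 × 3 = 24 m/s
6–11 s: -4 × 5 = -20 m/s
Δv = -11 m/s, so v(11) = -10 + (-11) = -21 m/s.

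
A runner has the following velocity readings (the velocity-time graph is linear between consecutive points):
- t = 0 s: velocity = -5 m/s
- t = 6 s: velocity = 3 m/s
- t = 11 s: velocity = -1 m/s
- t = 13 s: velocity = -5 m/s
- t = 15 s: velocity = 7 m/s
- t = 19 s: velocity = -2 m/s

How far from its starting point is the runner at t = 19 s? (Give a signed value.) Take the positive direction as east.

Displacement is the signed area under the v-t curve.
0–6 s: ½(-5 + 3)(6) = -6 m
6–11 s: ½(3 + -1)(5) = 5 m
11–13 s: ½(-1 + -5)(2) = -6 m
13–15 s: ½(-5 + 7)(2) = 2 m
15–19 s: ½(7 + -2)(4) = 10 m
Net displacement = 5 m

5 m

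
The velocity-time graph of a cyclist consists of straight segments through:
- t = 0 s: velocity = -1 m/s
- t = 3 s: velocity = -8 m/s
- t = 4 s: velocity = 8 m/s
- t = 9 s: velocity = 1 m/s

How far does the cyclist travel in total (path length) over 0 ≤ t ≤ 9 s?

40 m

Total distance travelled is ∫|v| dt — sum the magnitudes of each area piece.
0–3 s: |½(-1 + -8)(3)| = 13.5 m
3–4 s: v = 0 at t = 3.5 s; triangle areas 2 + 2 = 4 m
4–9 s: |½(8 + 1)(5)| = 22.5 m
Total distance = 40 m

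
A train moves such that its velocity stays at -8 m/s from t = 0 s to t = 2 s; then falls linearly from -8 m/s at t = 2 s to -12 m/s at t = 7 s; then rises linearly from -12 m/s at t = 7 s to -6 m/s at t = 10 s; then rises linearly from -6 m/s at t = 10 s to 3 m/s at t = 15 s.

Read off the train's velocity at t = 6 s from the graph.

On 2–7 s the graph is linear from -8 to -12 m/s: v(6) = -8 + (-12 − -8)·(6 − 2)/(7 − 2) = -11.2 m/s.

-11.2 m/s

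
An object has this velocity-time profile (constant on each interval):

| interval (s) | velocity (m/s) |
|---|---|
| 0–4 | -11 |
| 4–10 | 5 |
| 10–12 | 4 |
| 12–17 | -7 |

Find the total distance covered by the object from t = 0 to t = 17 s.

117 m

Total distance travelled is ∫|v| dt — sum the magnitudes of each area piece.
0–4 s: |-11| × 4 = 44 m
4–10 s: |5| × 6 = 30 m
10–12 s: |4| × 2 = 8 m
12–17 s: |-7| × 5 = 35 m
Total distance = 117 m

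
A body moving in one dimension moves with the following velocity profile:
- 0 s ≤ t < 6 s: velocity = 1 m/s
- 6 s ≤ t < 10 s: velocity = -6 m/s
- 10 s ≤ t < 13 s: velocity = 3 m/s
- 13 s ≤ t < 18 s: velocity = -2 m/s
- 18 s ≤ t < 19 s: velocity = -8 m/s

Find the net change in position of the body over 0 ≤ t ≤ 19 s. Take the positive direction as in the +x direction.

Net displacement equals the area under the velocity-time graph (areas below the axis count negative).
0–6 s: 1 × 6 = 6 m
6–10 s: -6 × 4 = -24 m
10–13 s: 3 × 3 = 9 m
13–18 s: -2 × 5 = -10 m
18–19 s: -8 × 1 = -8 m
Net displacement = -27 m

-27 m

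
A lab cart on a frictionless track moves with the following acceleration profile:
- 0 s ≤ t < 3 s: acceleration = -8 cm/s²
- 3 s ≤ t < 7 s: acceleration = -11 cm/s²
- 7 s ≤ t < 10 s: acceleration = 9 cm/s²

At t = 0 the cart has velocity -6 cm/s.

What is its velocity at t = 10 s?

Δv equals the area under the a-t graph; then v = v₀ + Δv.
0–3 s: -8 × 3 = -24 cm/s
3–7 s: -11 × 4 = -44 cm/s
7–10 s: 9 × 3 = 27 cm/s
Δv = -41 cm/s, so v(10) = -6 + (-41) = -47 cm/s.

-47 cm/s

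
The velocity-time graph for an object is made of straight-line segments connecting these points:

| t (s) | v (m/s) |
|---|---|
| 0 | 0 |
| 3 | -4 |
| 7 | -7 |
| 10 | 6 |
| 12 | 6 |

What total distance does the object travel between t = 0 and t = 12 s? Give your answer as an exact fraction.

1295/26 m

Total distance travelled is ∫|v| dt — sum the magnitudes of each area piece.
0–3 s: |½(0 + -4)(3)| = 6 m
3–7 s: |½(-4 + -7)(4)| = 22 m
7–10 s: v = 0 at t = 112/13 s; triangle areas 147/26 + 54/13 = 255/26 m
10–12 s: |6| × 2 = 12 m
Total distance = 1295/26 m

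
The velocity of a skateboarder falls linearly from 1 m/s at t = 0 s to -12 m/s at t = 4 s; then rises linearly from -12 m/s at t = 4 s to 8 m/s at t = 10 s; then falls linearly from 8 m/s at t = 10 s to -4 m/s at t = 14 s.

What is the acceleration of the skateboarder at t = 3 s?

Acceleration is the slope of the v-t graph on 0–4 s: (-12 − 1)/(4 − 0) = -3.25 m/s².

-3.25 m/s²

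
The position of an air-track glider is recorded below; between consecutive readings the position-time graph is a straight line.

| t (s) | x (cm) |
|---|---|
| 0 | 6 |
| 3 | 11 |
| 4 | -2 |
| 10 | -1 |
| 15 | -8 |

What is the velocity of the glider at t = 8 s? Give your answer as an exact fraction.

1/6 cm/s

Velocity is the slope of the x-t graph on 4–10 s: (-1 − -2)/(10 − 4) = 1/6 cm/s.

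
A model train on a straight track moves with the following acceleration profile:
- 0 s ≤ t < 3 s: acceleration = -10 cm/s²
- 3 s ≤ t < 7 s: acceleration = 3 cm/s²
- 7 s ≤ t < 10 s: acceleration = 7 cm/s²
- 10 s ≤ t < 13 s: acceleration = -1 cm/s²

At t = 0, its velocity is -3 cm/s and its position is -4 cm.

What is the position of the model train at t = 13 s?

-202 cm

On each constant-a segment, Δv = aΔt and Δx = v₀Δt + ½aΔt²; chain segment to segment.
0–3 s: v starts -3 cm/s; Δx = -3·3 + ½·-10·3² = -54 cm; v ends -33 cm/s.
3–7 s: v starts -33 cm/s; Δx = -33·4 + ½·3·4² = -108 cm; v ends -21 cm/s.
7–10 s: v starts -21 cm/s; Δx = -21·3 + ½·7·3² = -31.5 cm; v ends 0 cm/s.
10–13 s: v starts 0 cm/s; Δx = 0·3 + ½·-1·3² = -4.5 cm; v ends -3 cm/s.
x(13) = -4 + Σ Δx = -202 cm.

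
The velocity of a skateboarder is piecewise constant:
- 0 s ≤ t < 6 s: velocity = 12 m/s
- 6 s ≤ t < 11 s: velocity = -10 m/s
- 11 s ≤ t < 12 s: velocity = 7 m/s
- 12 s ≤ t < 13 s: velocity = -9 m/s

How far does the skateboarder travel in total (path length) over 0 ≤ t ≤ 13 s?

Total distance travelled is ∫|v| dt — sum the magnitudes of each area piece.
0–6 s: |12| × 6 = 72 m
6–11 s: |-10| × 5 = 50 m
11–12 s: |7| × 1 = 7 m
12–13 s: |-9| × 1 = 9 m
Total distance = 138 m

138 m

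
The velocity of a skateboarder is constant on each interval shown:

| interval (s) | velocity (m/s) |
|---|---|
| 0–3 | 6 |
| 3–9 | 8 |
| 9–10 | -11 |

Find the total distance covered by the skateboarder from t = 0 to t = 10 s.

Total distance travelled is ∫|v| dt — sum the magnitudes of each area piece.
0–3 s: |6| × 3 = 18 m
3–9 s: |8| × 6 = 48 m
9–10 s: |-11| × 1 = 11 m
Total distance = 77 m

77 m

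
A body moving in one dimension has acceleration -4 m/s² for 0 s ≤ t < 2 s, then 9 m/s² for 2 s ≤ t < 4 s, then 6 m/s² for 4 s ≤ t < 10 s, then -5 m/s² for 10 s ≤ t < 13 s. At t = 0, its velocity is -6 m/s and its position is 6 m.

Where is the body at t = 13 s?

On each constant-a segment, Δv = aΔt and Δx = v₀Δt + ½aΔt²; chain segment to segment.
0–2 s: v starts -6 m/s; Δx = -6·2 + ½·-4·2² = -20 m; v ends -14 m/s.
2–4 s: v starts -14 m/s; Δx = -14·2 + ½·9·2² = -10 m; v ends 4 m/s.
4–10 s: v starts 4 m/s; Δx = 4·6 + ½·6·6² = 132 m; v ends 40 m/s.
10–13 s: v starts 40 m/s; Δx = 40·3 + ½·-5·3² = 97.5 m; v ends 25 m/s.
x(13) = 6 + Σ Δx = 205.5 m.

205.5 m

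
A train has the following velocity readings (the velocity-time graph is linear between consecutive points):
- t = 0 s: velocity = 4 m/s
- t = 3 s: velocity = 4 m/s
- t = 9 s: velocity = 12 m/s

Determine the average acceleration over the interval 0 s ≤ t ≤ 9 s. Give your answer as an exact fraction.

8/9 m/s²

Average acceleration = Δv/Δt = (12 − 4)/(9 − 0) = 8/9 m/s².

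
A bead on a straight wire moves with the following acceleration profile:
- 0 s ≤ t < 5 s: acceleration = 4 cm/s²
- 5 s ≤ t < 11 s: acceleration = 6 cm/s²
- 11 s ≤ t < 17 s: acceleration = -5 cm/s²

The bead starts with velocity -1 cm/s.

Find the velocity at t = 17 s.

Δv equals the area under the a-t graph; then v = v₀ + Δv.
0–5 s: 4 × 5 = 20 cm/s
5–11 s: 6 × 6 = 36 cm/s
11–17 s: -5 × 6 = -30 cm/s
Δv = 26 cm/s, so v(17) = -1 + (26) = 25 cm/s.

25 cm/s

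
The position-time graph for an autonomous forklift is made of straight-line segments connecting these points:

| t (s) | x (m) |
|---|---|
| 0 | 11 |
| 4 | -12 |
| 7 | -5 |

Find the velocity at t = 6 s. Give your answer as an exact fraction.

Velocity is the slope of the x-t graph on 4–7 s: (-5 − -12)/(7 − 4) = 7/3 m/s.

7/3 m/s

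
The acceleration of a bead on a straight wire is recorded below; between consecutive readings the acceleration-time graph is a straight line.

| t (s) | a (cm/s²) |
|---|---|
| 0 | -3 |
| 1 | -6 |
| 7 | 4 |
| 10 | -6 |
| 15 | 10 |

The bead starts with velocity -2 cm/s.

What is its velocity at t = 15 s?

Δv equals the area under the a-t graph; then v = v₀ + Δv.
0–1 s: ½(-3 + -6)(1) = -4.5 cm/s
1–7 s: ½(-6 + 4)(6) = -6 cm/s
7–10 s: ½(4 + -6)(3) = -3 cm/s
10–15 s: ½(-6 + 10)(5) = 10 cm/s
Δv = -3.5 cm/s, so v(15) = -2 + (-3.5) = -5.5 cm/s.

-5.5 cm/s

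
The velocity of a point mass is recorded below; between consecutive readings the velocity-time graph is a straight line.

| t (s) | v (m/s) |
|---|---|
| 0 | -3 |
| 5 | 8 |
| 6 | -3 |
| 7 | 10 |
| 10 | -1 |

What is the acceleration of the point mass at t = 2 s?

2.2 m/s²

Acceleration is the slope of the v-t graph on 0–5 s: (8 − -3)/(5 − 0) = 2.2 m/s².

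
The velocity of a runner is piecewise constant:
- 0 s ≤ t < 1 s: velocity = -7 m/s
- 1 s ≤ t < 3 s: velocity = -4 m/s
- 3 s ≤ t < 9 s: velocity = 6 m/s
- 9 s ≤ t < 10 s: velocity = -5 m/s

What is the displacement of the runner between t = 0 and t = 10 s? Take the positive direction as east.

Net displacement equals the area under the velocity-time graph (areas below the axis count negative).
0–1 s: -7 × 1 = -7 m
1–3 s: -4 × 2 = -8 m
3–9 s: 6 × 6 = 36 m
9–10 s: -5 × 1 = -5 m
Net displacement = 16 m

16 m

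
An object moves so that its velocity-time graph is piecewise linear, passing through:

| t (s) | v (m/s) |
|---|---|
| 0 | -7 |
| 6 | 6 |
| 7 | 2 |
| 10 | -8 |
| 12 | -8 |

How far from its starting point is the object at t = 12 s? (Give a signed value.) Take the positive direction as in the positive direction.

-24 m

Displacement is the signed area under the v-t curve.
0–6 s: ½(-7 + 6)(6) = -3 m
6–7 s: ½(6 + 2)(1) = 4 m
7–10 s: ½(2 + -8)(3) = -9 m
10–12 s: -8 × 2 = -16 m
Net displacement = -24 m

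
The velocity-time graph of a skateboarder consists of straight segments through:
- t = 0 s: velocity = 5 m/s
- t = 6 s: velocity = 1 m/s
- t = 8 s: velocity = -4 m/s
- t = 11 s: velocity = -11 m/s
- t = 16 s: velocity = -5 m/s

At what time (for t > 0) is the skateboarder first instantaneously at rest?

t = 6.4 s

v changes sign on 6–8 s (from 1 to -4); the graph is linear there, so v = 0 at t = 6 + (-1)·(8 − 6)/(-4 − 1) = 6.4 s.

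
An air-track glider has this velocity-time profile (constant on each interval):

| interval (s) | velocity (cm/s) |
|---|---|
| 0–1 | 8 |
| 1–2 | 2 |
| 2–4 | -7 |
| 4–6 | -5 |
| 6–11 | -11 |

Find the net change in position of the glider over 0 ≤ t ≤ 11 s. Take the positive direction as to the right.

Net displacement equals the area under the velocity-time graph (areas below the axis count negative).
0–1 s: 8 × 1 = 8 cm
1–2 s: 2 × 1 = 2 cm
2–4 s: -7 × 2 = -14 cm
4–6 s: -5 × 2 = -10 cm
6–11 s: -11 × 5 = -55 cm
Net displacement = -69 cm

-69 cm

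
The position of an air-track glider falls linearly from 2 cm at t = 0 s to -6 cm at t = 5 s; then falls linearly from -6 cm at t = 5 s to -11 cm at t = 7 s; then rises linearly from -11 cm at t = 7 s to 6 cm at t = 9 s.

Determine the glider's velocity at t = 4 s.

-1.6 cm/s

Velocity is the slope of the x-t graph on 0–5 s: (-6 − 2)/(5 − 0) = -1.6 cm/s.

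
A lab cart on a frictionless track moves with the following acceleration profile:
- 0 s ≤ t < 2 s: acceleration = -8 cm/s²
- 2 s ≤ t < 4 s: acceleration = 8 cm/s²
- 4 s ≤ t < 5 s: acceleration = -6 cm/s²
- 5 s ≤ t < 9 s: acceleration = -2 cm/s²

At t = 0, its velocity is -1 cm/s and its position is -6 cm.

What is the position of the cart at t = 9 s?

-90 cm

On each constant-a segment, Δv = aΔt and Δx = v₀Δt + ½aΔt²; chain segment to segment.
0–2 s: v starts -1 cm/s; Δx = -1·2 + ½·-8·2² = -18 cm; v ends -17 cm/s.
2–4 s: v starts -17 cm/s; Δx = -17·2 + ½·8·2² = -18 cm; v ends -1 cm/s.
4–5 s: v starts -1 cm/s; Δx = -1·1 + ½·-6·1² = -4 cm; v ends -7 cm/s.
5–9 s: v starts -7 cm/s; Δx = -7·4 + ½·-2·4² = -44 cm; v ends -15 cm/s.
x(9) = -6 + Σ Δx = -90 cm.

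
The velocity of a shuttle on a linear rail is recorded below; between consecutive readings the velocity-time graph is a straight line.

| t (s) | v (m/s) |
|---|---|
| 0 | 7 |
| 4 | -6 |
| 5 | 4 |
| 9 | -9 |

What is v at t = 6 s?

On 5–9 s the graph is linear from 4 to -9 m/s: v(6) = 4 + (-9 − 4)·(6 − 5)/(9 − 5) = 0.75 m/s.

0.75 m/s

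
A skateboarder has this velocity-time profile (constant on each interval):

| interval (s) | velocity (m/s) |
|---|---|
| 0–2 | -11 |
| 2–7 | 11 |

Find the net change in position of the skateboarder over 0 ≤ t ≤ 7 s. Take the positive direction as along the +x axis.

Displacement is the signed area under the v-t curve.
0–2 s: -11 × 2 = -22 m
2–7 s: 11 × 5 = 55 m
Net displacement = 33 m

33 m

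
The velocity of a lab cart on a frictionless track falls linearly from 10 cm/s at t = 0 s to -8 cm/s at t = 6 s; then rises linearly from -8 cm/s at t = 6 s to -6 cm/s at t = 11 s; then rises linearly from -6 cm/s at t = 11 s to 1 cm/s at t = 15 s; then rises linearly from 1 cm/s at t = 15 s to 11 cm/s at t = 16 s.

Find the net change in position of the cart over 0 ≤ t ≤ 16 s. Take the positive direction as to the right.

Net displacement equals the area under the velocity-time graph (areas below the axis count negative).
0–6 s: ½(10 + -8)(6) = 6 cm
6–11 s: ½(-8 + -6)(5) = -35 cm
11–15 s: ½(-6 + 1)(4) = -10 cm
15–16 s: ½(1 + 11)(1) = 6 cm
Net displacement = -33 cm

-33 cm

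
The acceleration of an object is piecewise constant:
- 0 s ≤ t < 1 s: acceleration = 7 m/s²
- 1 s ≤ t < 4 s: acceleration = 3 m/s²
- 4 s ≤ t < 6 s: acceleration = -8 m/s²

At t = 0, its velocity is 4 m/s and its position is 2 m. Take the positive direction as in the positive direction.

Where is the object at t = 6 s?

80 m

On each constant-a segment, Δv = aΔt and Δx = v₀Δt + ½aΔt²; chain segment to segment.
0–1 s: v starts 4 m/s; Δx = 4·1 + ½·7·1² = 7.5 m; v ends 11 m/s.
1–4 s: v starts 11 m/s; Δx = 11·3 + ½·3·3² = 46.5 m; v ends 20 m/s.
4–6 s: v starts 20 m/s; Δx = 20·2 + ½·-8·2² = 24 m; v ends 4 m/s.
x(6) = 2 + Σ Δx = 80 m.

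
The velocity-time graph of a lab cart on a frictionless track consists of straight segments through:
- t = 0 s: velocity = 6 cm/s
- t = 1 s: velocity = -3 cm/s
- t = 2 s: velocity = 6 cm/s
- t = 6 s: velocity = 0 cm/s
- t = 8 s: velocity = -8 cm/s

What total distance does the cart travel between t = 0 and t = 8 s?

Total distance travelled is ∫|v| dt — sum the magnitudes of each area piece.
0–1 s: v = 0 at t = 2/3 s; triangle areas 2 + 0.5 = 2.5 cm
1–2 s: v = 0 at t = 4/3 s; triangle areas 0.5 + 2 = 2.5 cm
2–6 s: |½(6 + 0)(4)| = 12 cm
6–8 s: |½(0 + -8)(2)| = 8 cm
Total distance = 25 cm

25 cm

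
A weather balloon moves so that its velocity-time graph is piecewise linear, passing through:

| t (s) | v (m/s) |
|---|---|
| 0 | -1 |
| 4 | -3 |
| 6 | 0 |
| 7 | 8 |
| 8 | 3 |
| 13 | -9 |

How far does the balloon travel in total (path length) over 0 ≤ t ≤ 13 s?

39.25 m

Distance (not displacement) is the total path length: add the absolute areas under v-t.
0–4 s: |½(-1 + -3)(4)| = 8 m
4–6 s: |½(-3 + 0)(2)| = 3 m
6–7 s: |½(0 + 8)(1)| = 4 m
7–8 s: |½(8 + 3)(1)| = 5.5 m
8–13 s: v = 0 at t = 9.25 s; triangle areas 1.875 + 16.875 = 18.75 m
Total distance = 39.25 m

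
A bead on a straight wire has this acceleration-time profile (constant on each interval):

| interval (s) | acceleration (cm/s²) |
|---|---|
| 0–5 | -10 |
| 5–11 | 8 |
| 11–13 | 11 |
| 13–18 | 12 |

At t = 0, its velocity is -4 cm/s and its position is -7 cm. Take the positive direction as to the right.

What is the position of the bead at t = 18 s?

On each constant-a segment, Δv = aΔt and Δx = v₀Δt + ½aΔt²; chain segment to segment.
0–5 s: v starts -4 cm/s; Δx = -4·5 + ½·-10·5² = -145 cm; v ends -54 cm/s.
5–11 s: v starts -54 cm/s; Δx = -54·6 + ½·8·6² = -180 cm; v ends -6 cm/s.
11–13 s: v starts -6 cm/s; Δx = -6·2 + ½·11·2² = 10 cm; v ends 16 cm/s.
13–18 s: v starts 16 cm/s; Δx = 16·5 + ½·12·5² = 230 cm; v ends 76 cm/s.
x(18) = -7 + Σ Δx = -92 cm.

-92 cm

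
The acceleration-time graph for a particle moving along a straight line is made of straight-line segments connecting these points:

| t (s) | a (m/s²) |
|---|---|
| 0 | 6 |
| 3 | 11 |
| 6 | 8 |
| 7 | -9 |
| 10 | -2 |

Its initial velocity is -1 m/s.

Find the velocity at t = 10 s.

36 m/s

Δv equals the area under the a-t graph; then v = v₀ + Δv.
0–3 s: ½(6 + 11)(3) = 25.5 m/s
3–6 s: ½(11 + 8)(3) = 28.5 m/s
6–7 s: ½(8 + -9)(1) = -0.5 m/s
7–10 s: ½(-9 + -2)(3) = -16.5 m/s
Δv = 37 m/s, so v(10) = -1 + (37) = 36 m/s.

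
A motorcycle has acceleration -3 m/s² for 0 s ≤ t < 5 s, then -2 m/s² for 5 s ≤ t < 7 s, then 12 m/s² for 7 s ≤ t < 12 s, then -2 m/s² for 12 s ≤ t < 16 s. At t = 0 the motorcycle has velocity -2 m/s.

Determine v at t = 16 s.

31 m/s

Δv equals the area under the a-t graph; then v = v₀ + Δv.
0–5 s: -3 × 5 = -15 m/s
5–7 s: -2 × 2 = -4 m/s
7–12 s: 12 × 5 = 60 m/s
12–16 s: -2 × 4 = -8 m/s
Δv = 33 m/s, so v(16) = -2 + (33) = 31 m/s.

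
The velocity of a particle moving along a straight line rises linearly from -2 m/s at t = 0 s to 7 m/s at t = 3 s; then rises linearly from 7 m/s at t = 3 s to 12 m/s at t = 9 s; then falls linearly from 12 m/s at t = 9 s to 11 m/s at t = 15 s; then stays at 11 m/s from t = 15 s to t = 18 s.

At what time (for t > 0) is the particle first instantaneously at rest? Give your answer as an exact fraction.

v changes sign on 0–3 s (from -2 to 7); the graph is linear there, so v = 0 at t = 0 + (2)·(3 − 0)/(7 − -2) = 2/3 s.

t = 2/3 s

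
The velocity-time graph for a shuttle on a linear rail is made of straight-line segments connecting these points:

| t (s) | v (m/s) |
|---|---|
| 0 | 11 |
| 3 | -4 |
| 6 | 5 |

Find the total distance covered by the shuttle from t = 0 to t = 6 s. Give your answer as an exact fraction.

308/15 m

Distance (not displacement) is the total path length: add the absolute areas under v-t.
0–3 s: v = 0 at t = 2.2 s; triangle areas 12.1 + 1.6 = 13.7 m
3–6 s: v = 0 at t = 13/3 s; triangle areas 8/3 + 25/6 = 41/6 m
Total distance = 308/15 m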